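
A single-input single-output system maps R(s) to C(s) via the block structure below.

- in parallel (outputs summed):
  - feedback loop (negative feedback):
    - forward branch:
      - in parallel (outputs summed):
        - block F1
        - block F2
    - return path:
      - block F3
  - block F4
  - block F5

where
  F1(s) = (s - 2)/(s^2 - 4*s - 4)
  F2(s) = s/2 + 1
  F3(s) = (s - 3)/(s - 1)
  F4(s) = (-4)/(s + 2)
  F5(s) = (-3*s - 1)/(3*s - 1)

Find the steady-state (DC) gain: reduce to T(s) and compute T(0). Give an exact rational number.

Step 1. parallel reduction of F1, F2: (s^3 - 2*s^2 - 10*s - 12)/(2*s^2 - 8*s - 8)
Step 2. close the feedback loop around (F1+F2), F3: (s^4 - 3*s^3 - 8*s^2 - 2*s + 12)/(s^4 - 3*s^3 - 14*s^2 + 18*s + 44)
Step 3. add [(F1+F2)/(1+(F1+F2)*F3)], F4, F5 (parallel): (-14*s^5 + 60*s^4 + 166*s^3 - 460*s^2 - 736*s + 64)/(3*s^6 - 4*s^5 - 59*s^4 - 10*s^3 + 250*s^2 + 184*s - 88)
DC gain: substitute s = 0 into T(s) from step 3: T(0) = 64/(-88) = -8/11.

Final answer: -8/11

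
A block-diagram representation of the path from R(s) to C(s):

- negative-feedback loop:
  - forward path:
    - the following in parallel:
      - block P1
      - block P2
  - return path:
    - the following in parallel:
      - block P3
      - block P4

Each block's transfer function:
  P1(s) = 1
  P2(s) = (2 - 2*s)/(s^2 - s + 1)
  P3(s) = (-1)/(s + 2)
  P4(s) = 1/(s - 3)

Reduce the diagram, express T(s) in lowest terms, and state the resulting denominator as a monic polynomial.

(1) combine P1, P2 in parallel: (s^2 - 3*s + 3)/(s^2 - s + 1)
(2) combine P3, P4 in parallel: 5/(s^2 - s - 6)
(3) apply the feedback formula to (P1+P2), (P3+P4): (s^4 - 4*s^3 + 15*s - 18)/(s^4 - 2*s^3 + s^2 - 10*s + 9)
That last expression is T(s), already simplified, and its denominator is already monic.

Hence the answer: s^4 - 2*s^3 + s^2 - 10*s + 9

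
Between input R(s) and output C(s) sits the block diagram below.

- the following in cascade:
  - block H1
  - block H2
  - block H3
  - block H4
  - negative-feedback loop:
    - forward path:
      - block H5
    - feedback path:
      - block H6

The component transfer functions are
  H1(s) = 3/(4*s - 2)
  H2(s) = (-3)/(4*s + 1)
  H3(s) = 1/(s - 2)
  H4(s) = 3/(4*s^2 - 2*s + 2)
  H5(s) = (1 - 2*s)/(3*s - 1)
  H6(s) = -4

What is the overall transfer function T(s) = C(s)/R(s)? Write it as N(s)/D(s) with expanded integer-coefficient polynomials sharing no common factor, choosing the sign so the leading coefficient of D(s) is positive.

The answer is 27/(352*s^5 - 952*s^4 + 668*s^3 - 360*s^2 + 12*s + 40).

Reasoning:
Step 1: close the feedback loop around H5, H6 -> (1 - 2*s)/(11*s - 5)
Step 2: series reduction of H1, H2, H3, H4, [H5/(1+H5*H6)], giving the overall T(s)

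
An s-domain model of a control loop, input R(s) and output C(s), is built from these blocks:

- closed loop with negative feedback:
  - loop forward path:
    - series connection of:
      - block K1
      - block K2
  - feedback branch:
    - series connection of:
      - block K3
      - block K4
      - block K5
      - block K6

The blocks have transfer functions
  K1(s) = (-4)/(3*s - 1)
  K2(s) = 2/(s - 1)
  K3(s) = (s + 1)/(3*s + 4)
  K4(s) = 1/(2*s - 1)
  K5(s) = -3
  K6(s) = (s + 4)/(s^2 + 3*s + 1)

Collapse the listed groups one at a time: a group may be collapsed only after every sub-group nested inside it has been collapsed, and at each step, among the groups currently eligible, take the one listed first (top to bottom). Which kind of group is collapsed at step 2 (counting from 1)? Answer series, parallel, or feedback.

Step 1: multiply K1, K2 (series)
Step 2: series reduction of K3, K4, K5, K6
Step 3: reduce the feedback loop with forward (K1*K2) and return (K3*K4*K5*K6)
The group at step 2 is a series group.

Answer: series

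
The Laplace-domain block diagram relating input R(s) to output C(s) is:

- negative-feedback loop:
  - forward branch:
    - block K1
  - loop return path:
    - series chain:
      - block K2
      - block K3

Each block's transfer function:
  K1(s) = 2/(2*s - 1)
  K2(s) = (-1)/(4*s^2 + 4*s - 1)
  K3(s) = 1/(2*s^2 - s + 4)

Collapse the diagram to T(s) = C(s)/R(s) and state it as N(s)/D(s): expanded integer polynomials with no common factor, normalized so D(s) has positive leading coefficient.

[1] multiply K2, K3 (series) = (-1)/(8*s^4 + 4*s^3 + 10*s^2 + 17*s - 4)
[2] close the feedback loop around K1, (K2*K3) - this is the overall T(s), already in the required normalized form

Final answer: (16*s^4 + 8*s^3 + 20*s^2 + 34*s - 8)/(16*s^5 + 16*s^3 + 24*s^2 - 25*s + 2)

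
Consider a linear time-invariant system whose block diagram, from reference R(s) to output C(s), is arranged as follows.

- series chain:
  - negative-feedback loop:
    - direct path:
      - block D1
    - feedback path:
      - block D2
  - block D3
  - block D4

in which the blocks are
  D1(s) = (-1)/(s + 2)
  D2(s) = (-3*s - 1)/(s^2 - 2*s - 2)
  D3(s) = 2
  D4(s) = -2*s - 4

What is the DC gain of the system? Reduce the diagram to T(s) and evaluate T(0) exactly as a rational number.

Step 1. feedback reduction of D1, D2 gives (-s^2 + 2*s + 2)/(s^3 - 3*s - 3)
Step 2. combine [D1/(1+D1*D2)], D3, D4 in series gives (4*s^3 - 24*s - 16)/(s^3 - 3*s - 3)
Step 2 gives the overall T(s). Then T(0) = -16/(-3) = 16/3.

Answer: 16/3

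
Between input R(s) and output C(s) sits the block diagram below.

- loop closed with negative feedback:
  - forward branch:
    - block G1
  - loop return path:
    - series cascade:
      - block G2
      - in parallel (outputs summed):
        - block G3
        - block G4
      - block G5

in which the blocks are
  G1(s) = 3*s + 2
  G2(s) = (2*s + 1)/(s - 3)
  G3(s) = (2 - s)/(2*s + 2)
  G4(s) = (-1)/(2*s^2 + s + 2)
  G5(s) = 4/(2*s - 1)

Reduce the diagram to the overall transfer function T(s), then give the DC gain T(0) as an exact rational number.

Step 1. sum the parallel branches G3, G4: (-2*s^3 + 3*s^2 - 2*s + 2)/(4*s^3 + 6*s^2 + 6*s + 4)
Step 2. multiply G2, (G3+G4), G5 (series): (-8*s^4 + 8*s^3 - 2*s^2 + 4*s + 4)/(4*s^5 - 8*s^4 - 9*s^3 - 8*s^2 - 5*s + 6)
Step 3. collapse the loop (G1 forward, (G2*(G3+G4)*G5) return): (-12*s^6 + 16*s^5 + 43*s^4 + 42*s^3 + 31*s^2 - 8*s - 12)/(20*s^5 - s^3 - 15*s - 14)
Evaluating the step-3 result (the overall T(s)) at s = 0 gives T(0) = -12/(-14) = 6/7.

Final answer: 6/7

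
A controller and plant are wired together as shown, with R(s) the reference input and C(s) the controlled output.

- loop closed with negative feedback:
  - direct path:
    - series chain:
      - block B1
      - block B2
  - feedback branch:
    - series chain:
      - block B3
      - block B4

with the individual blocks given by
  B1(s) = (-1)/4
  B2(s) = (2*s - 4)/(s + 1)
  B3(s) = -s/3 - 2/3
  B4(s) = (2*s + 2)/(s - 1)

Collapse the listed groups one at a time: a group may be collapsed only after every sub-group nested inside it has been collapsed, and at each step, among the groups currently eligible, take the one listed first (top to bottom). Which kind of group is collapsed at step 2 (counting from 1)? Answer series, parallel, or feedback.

Reducing step by step:

Step 1. cascade B1, B2
Step 2. multiply B3, B4 (series)
Step 3. feedback reduction of (B1*B2), (B3*B4)
At step 2 the group reduced is series.

Answer: series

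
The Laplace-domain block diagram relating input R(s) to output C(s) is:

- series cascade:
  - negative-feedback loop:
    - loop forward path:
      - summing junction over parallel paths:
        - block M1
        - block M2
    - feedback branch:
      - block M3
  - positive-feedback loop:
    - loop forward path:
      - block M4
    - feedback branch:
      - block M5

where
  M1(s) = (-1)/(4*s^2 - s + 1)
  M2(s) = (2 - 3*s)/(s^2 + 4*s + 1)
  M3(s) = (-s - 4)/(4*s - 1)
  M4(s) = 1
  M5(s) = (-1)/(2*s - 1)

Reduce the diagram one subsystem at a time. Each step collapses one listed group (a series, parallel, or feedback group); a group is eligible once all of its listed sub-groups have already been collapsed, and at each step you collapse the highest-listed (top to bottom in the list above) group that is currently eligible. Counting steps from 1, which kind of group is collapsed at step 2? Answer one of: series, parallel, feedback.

1. parallel reduction of M1, M2
2. apply the feedback formula to (M1+M2), M3
3. apply the feedback formula to M4, M5
4. combine [(M1+M2)/(1+(M1+M2)*M3)], [M4/(1-M4*M5)] in series
At step 2 the group reduced is feedback.

Therefore the answer is feedback.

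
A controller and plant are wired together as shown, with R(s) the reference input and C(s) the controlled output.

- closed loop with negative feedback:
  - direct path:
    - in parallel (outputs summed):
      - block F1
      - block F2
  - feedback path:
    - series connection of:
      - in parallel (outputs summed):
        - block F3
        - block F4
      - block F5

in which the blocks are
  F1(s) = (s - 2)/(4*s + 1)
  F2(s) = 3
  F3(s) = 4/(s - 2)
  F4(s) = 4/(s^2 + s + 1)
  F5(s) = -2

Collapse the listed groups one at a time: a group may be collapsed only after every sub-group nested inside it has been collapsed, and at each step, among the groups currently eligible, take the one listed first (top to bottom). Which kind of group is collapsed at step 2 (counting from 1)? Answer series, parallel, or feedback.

(1) combine F1, F2 in parallel
(2) add F3, F4 (parallel)
(3) cascade (F3+F4), F5
(4) feedback reduction of (F1+F2), ((F3+F4)*F5)
Step 2: parallel.

Hence the answer: parallel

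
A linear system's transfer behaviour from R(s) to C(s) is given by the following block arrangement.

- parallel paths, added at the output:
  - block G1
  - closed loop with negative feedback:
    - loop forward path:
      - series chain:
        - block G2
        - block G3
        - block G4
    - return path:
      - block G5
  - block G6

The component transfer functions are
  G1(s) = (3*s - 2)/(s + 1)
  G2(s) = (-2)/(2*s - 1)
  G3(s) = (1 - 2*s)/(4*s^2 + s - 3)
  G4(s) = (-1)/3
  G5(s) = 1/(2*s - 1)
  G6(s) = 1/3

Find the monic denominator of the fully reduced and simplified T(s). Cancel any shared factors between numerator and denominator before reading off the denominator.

(1) combine G2, G3, G4 in series: (-2)/(12*s^2 + 3*s - 9)
(2) close the feedback loop around (G2*G3*G4), G5: (2 - 4*s)/(24*s^3 - 6*s^2 - 21*s + 7)
(3) parallel reduction of G1, [(G2*G3*G4)/(1+(G2*G3*G4)*G5)], G6: (240*s^4 - 180*s^3 - 192*s^2 + 169*s - 29)/(72*s^4 + 54*s^3 - 81*s^2 - 42*s + 21)
The result of step 3 is T(s) in lowest terms. Its denominator has leading coefficient 72; dividing the denominator through by 72 makes it monic.

Answer: s^4 + 3*s^3/4 - 9*s^2/8 - 7*s/12 + 7/24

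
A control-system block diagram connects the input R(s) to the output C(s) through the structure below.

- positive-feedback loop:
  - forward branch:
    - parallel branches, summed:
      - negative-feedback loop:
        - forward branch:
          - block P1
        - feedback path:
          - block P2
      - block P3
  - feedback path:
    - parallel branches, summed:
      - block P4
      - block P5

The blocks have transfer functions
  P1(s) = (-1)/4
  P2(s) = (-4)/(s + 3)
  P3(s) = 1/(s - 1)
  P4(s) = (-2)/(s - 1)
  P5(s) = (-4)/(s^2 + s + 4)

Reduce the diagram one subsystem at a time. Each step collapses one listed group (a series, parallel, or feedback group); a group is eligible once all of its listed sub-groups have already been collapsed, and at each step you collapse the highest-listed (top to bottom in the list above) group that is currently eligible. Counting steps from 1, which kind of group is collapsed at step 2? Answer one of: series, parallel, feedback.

Reducing step by step:

Step 1 - apply the feedback formula to P1, P2
Step 2 - parallel reduction of [P1/(1+P1*P2)], P3
Step 3 - sum the parallel branches P4, P5
Step 4 - apply the feedback formula to ([P1/(1+P1*P2)]+P3), (P4+P5)
At step 2 the group reduced is parallel.

Answer: parallel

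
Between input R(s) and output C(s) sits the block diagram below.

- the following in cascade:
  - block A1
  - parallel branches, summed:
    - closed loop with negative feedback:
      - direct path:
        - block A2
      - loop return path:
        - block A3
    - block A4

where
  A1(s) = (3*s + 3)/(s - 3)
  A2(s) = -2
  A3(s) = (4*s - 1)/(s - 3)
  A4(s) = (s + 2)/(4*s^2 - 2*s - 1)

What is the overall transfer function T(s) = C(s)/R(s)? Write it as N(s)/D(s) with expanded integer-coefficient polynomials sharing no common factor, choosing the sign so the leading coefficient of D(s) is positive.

Step 1 - reduce the feedback loop with forward A2 and return A3 -> (2*s - 6)/(7*s + 1)
Step 2 - combine [A2/(1+A2*A3)], A4 in parallel -> (8*s^3 - 21*s^2 + 25*s + 8)/(28*s^3 - 10*s^2 - 9*s - 1)
Step 3 - cascade A1, ([A2/(1+A2*A3)]+A4) - this is the overall T(s), already in the required normalized form

Final answer: (24*s^4 - 39*s^3 + 12*s^2 + 99*s + 24)/(28*s^4 - 94*s^3 + 21*s^2 + 26*s + 3)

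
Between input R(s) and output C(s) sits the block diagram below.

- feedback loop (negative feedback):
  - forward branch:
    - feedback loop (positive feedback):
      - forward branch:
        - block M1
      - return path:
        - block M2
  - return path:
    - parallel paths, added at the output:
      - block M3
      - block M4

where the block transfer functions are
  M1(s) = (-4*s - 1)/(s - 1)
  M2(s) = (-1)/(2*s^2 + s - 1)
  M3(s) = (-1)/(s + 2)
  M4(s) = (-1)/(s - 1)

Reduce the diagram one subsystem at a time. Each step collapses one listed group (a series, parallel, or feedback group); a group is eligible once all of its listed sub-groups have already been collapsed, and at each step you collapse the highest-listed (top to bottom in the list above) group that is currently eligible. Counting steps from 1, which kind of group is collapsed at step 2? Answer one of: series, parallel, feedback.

1. collapse the loop (M1 forward, M2 return)
2. reduce the parallel group M3, M4
3. apply the feedback formula to [M1/(1-M1*M2)], (M3+M4)
At step 2 the group reduced is parallel.

Therefore the answer is parallel.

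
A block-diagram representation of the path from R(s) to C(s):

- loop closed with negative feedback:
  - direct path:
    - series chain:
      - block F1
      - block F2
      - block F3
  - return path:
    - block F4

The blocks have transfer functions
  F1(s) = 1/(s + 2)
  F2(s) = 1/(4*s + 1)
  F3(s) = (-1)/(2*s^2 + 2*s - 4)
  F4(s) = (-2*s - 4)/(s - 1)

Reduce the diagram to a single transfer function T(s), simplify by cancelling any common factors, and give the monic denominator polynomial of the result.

Reducing step by step:

(1) combine F1, F2, F3 in series: (-1)/(8*s^4 + 26*s^3 + 6*s^2 - 32*s - 8)
(2) close the feedback loop around (F1*F2*F3), F4: (1 - s)/(8*s^5 + 18*s^4 - 20*s^3 - 38*s^2 + 26*s + 12)
The result of step 2 is T(s) in lowest terms. Its denominator has leading coefficient 8; dividing the denominator through by 8 makes it monic.

Answer: s^5 + 9*s^4/4 - 5*s^3/2 - 19*s^2/4 + 13*s/4 + 3/2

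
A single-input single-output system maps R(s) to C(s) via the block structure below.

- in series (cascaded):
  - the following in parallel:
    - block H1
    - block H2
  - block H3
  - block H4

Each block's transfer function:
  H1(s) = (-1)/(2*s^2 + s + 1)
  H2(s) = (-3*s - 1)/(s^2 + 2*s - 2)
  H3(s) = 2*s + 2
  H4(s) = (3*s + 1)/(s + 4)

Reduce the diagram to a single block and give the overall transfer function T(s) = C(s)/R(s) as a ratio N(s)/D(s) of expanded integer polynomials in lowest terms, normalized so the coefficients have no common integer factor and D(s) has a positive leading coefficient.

Step 1. combine H1, H2 in parallel: (-6*s^3 - 6*s^2 - 6*s + 1)/(2*s^4 + 5*s^3 - s^2 - 2)
Step 2. reduce the series chain (H1+H2), H3, H4; the result is T(s) itself (integer coefficients, no common factor, positive leading denominator coefficient)

Answer: (-36*s^5 - 84*s^4 - 96*s^3 - 54*s^2 - 4*s + 2)/(2*s^5 + 13*s^4 + 19*s^3 - 4*s^2 - 2*s - 8)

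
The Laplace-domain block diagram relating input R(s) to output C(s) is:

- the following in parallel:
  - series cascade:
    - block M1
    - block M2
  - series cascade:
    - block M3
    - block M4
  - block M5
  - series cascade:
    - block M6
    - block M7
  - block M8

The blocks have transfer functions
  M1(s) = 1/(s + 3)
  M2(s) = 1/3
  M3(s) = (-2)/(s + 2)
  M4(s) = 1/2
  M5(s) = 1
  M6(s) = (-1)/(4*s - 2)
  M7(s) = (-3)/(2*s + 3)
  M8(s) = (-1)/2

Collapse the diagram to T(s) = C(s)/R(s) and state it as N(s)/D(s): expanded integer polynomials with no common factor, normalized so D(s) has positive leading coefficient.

Step 1: combine M1, M2 in series -> 1/(3*s + 9)
Step 2: cascade M3, M4 -> (-1)/(s + 2)
Step 3: combine M6, M7 in series -> 3/(8*s^2 + 8*s - 6)
Step 4: parallel reduction of (M1*M2), (M3*M4), M5, (M6*M7), M8, giving the overall T(s)

Final answer: (6*s^4 + 28*s^3 + 30*s^2 + 14*s + 21)/(12*s^4 + 72*s^3 + 123*s^2 + 27*s - 54)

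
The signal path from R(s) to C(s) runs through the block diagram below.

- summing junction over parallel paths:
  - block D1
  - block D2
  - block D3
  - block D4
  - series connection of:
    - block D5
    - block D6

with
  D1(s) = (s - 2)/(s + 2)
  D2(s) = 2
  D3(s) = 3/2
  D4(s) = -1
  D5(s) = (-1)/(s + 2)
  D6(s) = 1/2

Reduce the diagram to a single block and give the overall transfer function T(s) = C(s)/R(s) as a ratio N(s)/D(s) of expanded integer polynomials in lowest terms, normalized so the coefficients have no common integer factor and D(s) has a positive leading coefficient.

Step 1. combine D5, D6 in series: (-1)/(2*s + 4)
Step 2. combine D1, D2, D3, D4, (D5*D6) in parallel, giving the overall T(s)

Therefore the answer is (7*s + 5)/(2*s + 4).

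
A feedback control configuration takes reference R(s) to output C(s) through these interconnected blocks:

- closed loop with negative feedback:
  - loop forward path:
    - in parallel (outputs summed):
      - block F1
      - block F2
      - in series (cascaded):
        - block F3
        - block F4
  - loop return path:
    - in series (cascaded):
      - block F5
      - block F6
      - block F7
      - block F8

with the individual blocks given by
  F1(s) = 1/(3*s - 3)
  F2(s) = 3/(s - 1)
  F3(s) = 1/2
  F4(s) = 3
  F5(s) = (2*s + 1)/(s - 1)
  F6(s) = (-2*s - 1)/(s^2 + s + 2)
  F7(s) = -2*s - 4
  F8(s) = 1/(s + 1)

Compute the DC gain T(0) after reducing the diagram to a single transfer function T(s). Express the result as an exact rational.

(1) combine F3, F4 in series -> 3/2
(2) sum the parallel branches F1, F2, (F3*F4) -> (9*s + 11)/(6*s - 6)
(3) multiply F5, F6, F7, F8 (series) -> (8*s^3 + 24*s^2 + 18*s + 4)/(s^4 + s^3 + s^2 - s - 2)
(4) reduce the feedback loop with forward (F1+F2+(F3*F4)) and return (F5*F6*F7*F8) -> (9*s^5 + 20*s^4 + 20*s^3 + 2*s^2 - 29*s - 22)/(6*s^5 + 72*s^4 + 304*s^3 + 414*s^2 + 228*s + 56)
Step 4 gives the overall T(s). Then T(0) = -22/56 = -11/28.

Therefore the answer is -11/28.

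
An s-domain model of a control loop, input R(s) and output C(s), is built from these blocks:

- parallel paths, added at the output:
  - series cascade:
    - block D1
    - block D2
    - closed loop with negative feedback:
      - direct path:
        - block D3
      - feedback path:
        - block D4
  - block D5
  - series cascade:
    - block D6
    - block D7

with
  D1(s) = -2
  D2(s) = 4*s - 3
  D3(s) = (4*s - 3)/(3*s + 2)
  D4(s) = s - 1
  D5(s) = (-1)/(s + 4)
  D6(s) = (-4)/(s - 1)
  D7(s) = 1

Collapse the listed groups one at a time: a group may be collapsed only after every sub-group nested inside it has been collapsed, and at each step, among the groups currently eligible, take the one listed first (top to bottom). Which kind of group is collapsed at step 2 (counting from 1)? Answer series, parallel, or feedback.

Step 1. close the feedback loop around D3, D4
Step 2. series reduction of D1, D2, [D3/(1+D3*D4)]
Step 3. multiply D6, D7 (series)
Step 4. combine (D1*D2*[D3/(1+D3*D4)]), D5, (D6*D7) in parallel
The group at step 2 is a series group.

Answer: series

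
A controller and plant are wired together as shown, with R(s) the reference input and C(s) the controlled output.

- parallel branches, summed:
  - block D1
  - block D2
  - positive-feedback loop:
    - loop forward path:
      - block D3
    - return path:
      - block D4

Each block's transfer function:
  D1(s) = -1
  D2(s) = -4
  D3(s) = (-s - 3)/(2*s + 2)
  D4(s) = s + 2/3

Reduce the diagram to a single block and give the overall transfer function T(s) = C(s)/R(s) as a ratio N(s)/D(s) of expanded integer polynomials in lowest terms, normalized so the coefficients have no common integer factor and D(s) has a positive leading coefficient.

Answer: (-15*s^2 - 88*s - 69)/(3*s^2 + 17*s + 12)

Working:
[1] apply the feedback formula to D3, D4 gives (-3*s - 9)/(3*s^2 + 17*s + 12)
[2] add D1, D2, [D3/(1-D3*D4)] (parallel) - this is the overall T(s), already in the required normalized form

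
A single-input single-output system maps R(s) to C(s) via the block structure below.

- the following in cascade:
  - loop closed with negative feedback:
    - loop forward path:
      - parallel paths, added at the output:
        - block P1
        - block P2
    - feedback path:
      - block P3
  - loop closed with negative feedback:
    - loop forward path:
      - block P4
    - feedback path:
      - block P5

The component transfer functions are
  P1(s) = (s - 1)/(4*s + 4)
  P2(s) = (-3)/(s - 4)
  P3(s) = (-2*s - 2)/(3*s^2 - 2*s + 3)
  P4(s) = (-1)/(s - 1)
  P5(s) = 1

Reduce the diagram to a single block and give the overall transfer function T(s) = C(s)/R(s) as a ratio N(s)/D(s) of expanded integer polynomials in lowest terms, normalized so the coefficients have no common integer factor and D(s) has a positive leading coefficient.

Step 1 - add P1, P2 (parallel) -> (s^2 - 17*s - 8)/(4*s^2 - 12*s - 16)
Step 2 - feedback reduction of (P1+P2), P3 -> (3*s^4 - 53*s^3 + 13*s^2 - 35*s - 24)/(12*s^4 - 46*s^3 + 20*s^2 + 46*s - 32)
Step 3 - apply the feedback formula to P4, P5 -> (-1)/(s - 2)
Step 4 - combine [(P1+P2)/(1+(P1+P2)*P3)], [P4/(1+P4*P5)] in series, which is the overall transfer function T(s) = C(s)/R(s) in lowest terms

Therefore the answer is (-3*s^4 + 53*s^3 - 13*s^2 + 35*s + 24)/(12*s^5 - 70*s^4 + 112*s^3 + 6*s^2 - 124*s + 64).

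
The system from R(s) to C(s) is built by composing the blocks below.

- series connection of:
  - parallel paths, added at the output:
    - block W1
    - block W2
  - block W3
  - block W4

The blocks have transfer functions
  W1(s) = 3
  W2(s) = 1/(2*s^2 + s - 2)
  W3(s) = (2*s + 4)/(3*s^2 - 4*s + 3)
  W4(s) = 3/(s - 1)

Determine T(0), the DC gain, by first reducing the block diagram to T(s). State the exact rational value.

Reducing step by step:

Step 1 - add W1, W2 (parallel) -> (6*s^2 + 3*s - 5)/(2*s^2 + s - 2)
Step 2 - reduce the series chain (W1+W2), W3, W4 -> (36*s^3 + 90*s^2 + 6*s - 60)/(6*s^5 - 11*s^4 + s^3 + 15*s^2 - 17*s + 6)
The step-2 result is T(s). Setting s = 0: T(0) = -60/6 = -10.

Answer: -10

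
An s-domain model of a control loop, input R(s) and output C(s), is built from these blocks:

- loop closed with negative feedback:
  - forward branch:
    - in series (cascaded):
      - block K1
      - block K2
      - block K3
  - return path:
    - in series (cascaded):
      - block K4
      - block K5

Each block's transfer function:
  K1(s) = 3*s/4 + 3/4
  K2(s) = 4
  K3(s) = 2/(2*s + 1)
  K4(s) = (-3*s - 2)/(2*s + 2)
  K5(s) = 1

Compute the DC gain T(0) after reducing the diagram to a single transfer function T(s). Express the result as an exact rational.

Step 1: reduce the series chain K1, K2, K3 = (6*s + 6)/(2*s + 1)
Step 2: cascade K4, K5 = (-3*s - 2)/(2*s + 2)
Step 3: close the feedback loop around (K1*K2*K3), (K4*K5) = (-6*s - 6)/(7*s + 5)
That last expression is T(s); at s = 0 only the constant terms survive, so T(0) = -6/5.

Answer: -6/5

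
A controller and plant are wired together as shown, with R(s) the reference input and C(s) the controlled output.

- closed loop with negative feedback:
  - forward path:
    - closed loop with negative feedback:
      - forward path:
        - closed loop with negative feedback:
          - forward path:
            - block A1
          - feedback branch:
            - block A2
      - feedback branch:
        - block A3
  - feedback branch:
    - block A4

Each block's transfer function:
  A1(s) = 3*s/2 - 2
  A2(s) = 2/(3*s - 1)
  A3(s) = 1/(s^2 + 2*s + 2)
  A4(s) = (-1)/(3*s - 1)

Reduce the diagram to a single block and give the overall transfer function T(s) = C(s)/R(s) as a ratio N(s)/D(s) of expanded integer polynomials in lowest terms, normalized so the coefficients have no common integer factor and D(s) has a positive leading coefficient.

Reducing step by step:

Step 1 - collapse the loop (A1 forward, A2 return) gives (9*s^2 - 15*s + 4)/(12*s - 10)
Step 2 - apply the feedback formula to [A1/(1+A1*A2)], A3 gives (9*s^4 + 3*s^3 - 8*s^2 - 22*s + 8)/(12*s^3 + 23*s^2 - 11*s - 16)
Step 3 - feedback reduction of [[A1/(1+A1*A2)]/(1+[A1/(1+A1*A2)]*A3)], A4, which is the overall transfer function T(s) = C(s)/R(s) in lowest terms

Answer: (9*s^4 + 3*s^3 - 8*s^2 - 22*s + 8)/(9*s^3 + 21*s^2 - 9*s - 8)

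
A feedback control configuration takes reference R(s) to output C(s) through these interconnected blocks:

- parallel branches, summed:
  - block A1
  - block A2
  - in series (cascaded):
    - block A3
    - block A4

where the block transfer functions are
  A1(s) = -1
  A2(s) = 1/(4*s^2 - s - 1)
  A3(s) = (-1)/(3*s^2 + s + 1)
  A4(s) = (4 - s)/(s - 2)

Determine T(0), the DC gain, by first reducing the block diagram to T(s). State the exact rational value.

Answer: 0

Working:
Step 1: cascade A3, A4 = (s - 4)/(3*s^3 - 5*s^2 - s - 2)
Step 2: add A1, A2, (A3*A4) (parallel) = (-12*s^5 + 23*s^4 + 9*s^3 - 20*s^2 - s)/(12*s^5 - 23*s^4 - 2*s^3 - 2*s^2 + 3*s + 2)
Step 2 gives the overall T(s). Then T(0) = 0/2 = 0.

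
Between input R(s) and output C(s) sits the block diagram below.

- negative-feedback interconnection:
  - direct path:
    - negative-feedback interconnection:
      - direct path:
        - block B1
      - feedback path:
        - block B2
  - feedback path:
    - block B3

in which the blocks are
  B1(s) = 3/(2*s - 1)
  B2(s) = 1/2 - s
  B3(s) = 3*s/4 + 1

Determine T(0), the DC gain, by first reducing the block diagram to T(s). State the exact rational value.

Step 1. close the feedback loop around B1, B2: (-6)/(2*s - 1)
Step 2. reduce the feedback loop with forward [B1/(1+B1*B2)] and return B3: 12/(5*s + 14)
Step 2 gives the overall T(s). Then T(0) = 12/14 = 6/7.

Final answer: 6/7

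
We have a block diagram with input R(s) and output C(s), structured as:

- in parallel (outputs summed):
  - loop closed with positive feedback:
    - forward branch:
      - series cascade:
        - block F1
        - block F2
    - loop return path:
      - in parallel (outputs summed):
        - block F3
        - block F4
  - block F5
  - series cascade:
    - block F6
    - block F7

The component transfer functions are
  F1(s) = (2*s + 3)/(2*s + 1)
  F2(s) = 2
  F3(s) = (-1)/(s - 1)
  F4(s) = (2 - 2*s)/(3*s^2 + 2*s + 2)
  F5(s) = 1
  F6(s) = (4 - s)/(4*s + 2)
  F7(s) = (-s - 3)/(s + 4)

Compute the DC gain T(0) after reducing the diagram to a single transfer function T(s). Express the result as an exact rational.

[1] multiply F1, F2 (series) -> (4*s + 6)/(2*s + 1)
[2] add F3, F4 (parallel) -> (-5*s^2 + 2*s - 4)/(3*s^3 - s^2 - 2)
[3] collapse the loop ((F1*F2) forward, (F3+F4) return) -> (12*s^4 + 14*s^3 - 6*s^2 - 8*s - 12)/(6*s^4 + 21*s^3 + 21*s^2 + 22)
[4] series reduction of F6, F7 -> (s^2 - s - 12)/(4*s^2 + 18*s + 8)
[5] reduce the parallel group [(F1*F2)/(1-(F1*F2)*(F3+F4))], F5, (F6*F7) -> (78*s^6 + 479*s^5 + 762*s^4 + 245*s^3 - 214*s^2 + 94*s - 184)/(24*s^6 + 192*s^5 + 510*s^4 + 546*s^3 + 256*s^2 + 396*s + 176)
Step 5 gives the overall T(s). Then T(0) = -184/176 = -23/22.

Final answer: -23/22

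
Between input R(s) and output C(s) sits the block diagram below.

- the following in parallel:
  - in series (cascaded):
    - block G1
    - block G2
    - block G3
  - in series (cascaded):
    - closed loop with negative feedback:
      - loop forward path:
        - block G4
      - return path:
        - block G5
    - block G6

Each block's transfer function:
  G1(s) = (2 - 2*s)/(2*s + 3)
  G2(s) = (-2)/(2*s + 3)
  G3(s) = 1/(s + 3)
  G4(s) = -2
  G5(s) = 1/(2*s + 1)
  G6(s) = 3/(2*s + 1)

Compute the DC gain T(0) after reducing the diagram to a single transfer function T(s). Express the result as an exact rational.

First reduce the diagram to T(s).

Step 1: series reduction of G1, G2, G3; result (4*s - 4)/(4*s^3 + 24*s^2 + 45*s + 27)
Step 2: collapse the loop (G4 forward, G5 return); result (-4*s - 2)/(2*s - 1)
Step 3: multiply [G4/(1+G4*G5)], G6 (series); result (-6)/(2*s - 1)
Step 4: parallel reduction of (G1*G2*G3), ([G4/(1+G4*G5)]*G6); result (-24*s^3 - 136*s^2 - 282*s - 158)/(8*s^4 + 44*s^3 + 66*s^2 + 9*s - 27)
The step-4 result is T(s). Setting s = 0: T(0) = -158/(-27) = 158/27.

Answer: 158/27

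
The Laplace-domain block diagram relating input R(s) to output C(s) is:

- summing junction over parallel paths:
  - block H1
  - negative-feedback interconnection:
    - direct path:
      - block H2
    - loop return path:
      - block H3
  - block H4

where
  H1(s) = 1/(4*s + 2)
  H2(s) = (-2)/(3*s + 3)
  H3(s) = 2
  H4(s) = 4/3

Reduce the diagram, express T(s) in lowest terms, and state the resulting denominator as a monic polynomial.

Step 1 - apply the feedback formula to H2, H3 -> (-2)/(3*s - 1)
Step 2 - add H1, [H2/(1+H2*H3)], H4 (parallel) -> (48*s^2 - 7*s - 23)/(36*s^2 + 6*s - 6)
T(s) is the step-2 result (common factors already cancelled). Leading coefficient of the denominator: 36. Divide through by 36 for the monic polynomial.

Answer: s^2 + s/6 - 1/6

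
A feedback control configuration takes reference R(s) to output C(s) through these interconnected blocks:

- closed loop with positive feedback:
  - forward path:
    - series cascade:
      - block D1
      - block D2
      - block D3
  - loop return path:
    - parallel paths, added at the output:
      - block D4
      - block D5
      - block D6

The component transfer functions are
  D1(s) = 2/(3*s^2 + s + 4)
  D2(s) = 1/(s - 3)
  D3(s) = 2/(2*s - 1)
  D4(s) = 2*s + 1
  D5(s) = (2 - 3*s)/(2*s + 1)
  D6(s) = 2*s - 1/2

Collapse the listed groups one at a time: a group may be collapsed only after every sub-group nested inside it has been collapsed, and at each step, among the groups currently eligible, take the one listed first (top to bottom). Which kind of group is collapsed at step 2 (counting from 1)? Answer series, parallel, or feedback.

1. series reduction of D1, D2, D3
2. combine D4, D5, D6 in parallel
3. apply the feedback formula to (D1*D2*D3), (D4+D5+D6)
At step 2 the group reduced is parallel.

Hence the answer: parallel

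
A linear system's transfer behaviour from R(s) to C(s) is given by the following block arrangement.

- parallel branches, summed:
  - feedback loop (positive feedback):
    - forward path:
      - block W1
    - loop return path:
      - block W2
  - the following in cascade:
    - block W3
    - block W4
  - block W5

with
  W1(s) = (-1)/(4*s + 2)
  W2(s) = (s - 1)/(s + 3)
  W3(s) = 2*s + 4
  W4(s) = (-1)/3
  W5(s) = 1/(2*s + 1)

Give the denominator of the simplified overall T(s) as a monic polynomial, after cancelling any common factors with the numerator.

Step 1: collapse the loop (W1 forward, W2 return) = (-s - 3)/(4*s^2 + 15*s + 5)
Step 2: series reduction of W3, W4 = -2*s/3 - 4/3
Step 3: combine [W1/(1-W1*W2)], (W3*W4), W5 in parallel = (-16*s^4 - 100*s^3 - 180*s^2 - 86*s - 14)/(24*s^3 + 102*s^2 + 75*s + 15)
No further cancellation is possible in the step-3 result, so that is T(s). Its denominator becomes monic after dividing by the leading coefficient 24.

Final answer: s^3 + 17*s^2/4 + 25*s/8 + 5/8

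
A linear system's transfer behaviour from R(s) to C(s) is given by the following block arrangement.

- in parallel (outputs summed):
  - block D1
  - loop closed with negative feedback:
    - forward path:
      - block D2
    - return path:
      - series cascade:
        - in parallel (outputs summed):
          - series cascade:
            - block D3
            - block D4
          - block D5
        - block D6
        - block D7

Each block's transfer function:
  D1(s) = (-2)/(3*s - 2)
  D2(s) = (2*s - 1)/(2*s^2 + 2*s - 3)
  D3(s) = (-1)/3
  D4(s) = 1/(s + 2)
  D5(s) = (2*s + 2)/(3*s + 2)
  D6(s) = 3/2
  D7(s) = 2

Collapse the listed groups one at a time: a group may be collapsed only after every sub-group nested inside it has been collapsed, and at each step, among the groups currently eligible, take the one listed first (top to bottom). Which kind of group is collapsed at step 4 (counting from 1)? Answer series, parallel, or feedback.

Answer: feedback

Working:
[1] reduce the series chain D3, D4
[2] parallel reduction of (D3*D4), D5
[3] multiply ((D3*D4)+D5), D6, D7 (series)
[4] collapse the loop (D2 forward, (((D3*D4)+D5)*D6*D7) return)
[5] parallel reduction of D1, [D2/(1+D2*(((D3*D4)+D5)*D6*D7))]
Step 4: feedback.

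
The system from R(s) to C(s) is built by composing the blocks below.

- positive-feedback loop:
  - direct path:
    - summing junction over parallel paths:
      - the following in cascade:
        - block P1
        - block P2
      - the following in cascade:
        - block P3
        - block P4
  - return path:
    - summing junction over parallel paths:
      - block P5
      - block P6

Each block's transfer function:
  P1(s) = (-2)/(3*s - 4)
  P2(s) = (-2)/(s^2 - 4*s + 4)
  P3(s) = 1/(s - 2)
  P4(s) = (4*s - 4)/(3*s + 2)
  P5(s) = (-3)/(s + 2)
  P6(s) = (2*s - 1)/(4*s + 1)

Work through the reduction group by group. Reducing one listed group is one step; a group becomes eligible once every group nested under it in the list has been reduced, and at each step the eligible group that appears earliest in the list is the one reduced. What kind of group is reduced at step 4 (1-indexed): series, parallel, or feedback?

[1] cascade P1, P2
[2] cascade P3, P4
[3] reduce the parallel group (P1*P2), (P3*P4)
[4] combine P5, P6 in parallel
[5] reduce the feedback loop with forward ((P1*P2)+(P3*P4)) and return (P5+P6)
The group at step 4 is a parallel group.

Hence the answer: parallel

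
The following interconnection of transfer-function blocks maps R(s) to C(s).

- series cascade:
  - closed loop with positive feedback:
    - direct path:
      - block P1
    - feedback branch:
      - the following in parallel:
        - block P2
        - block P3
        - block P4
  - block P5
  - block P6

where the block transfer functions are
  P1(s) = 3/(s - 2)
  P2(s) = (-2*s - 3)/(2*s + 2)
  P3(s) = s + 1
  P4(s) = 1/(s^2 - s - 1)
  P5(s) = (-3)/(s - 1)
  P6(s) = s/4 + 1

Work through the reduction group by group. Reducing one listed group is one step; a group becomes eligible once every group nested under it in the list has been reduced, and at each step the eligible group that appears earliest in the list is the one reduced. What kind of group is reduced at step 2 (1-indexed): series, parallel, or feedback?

Reducing step by step:

Step 1: add P2, P3, P4 (parallel)
Step 2: close the feedback loop around P1, (P2+P3+P4)
Step 3: series reduction of [P1/(1-P1*(P2+P3+P4))], P5, P6
The group at step 2 is a feedback group.

Answer: feedback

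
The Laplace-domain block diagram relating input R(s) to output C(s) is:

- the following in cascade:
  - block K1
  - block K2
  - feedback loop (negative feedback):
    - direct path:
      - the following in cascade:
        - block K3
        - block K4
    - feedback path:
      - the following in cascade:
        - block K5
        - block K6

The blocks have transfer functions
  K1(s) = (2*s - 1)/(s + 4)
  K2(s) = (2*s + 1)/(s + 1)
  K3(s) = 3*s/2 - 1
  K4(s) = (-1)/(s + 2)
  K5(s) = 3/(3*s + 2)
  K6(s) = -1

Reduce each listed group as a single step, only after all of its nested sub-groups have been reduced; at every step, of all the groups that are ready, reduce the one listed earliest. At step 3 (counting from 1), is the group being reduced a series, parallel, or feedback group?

Step 1: series reduction of K3, K4
Step 2: combine K5, K6 in series
Step 3: feedback reduction of (K3*K4), (K5*K6)
Step 4: reduce the series chain K1, K2, [(K3*K4)/(1+(K3*K4)*(K5*K6))]
At step 3 the group reduced is feedback.

Final answer: feedback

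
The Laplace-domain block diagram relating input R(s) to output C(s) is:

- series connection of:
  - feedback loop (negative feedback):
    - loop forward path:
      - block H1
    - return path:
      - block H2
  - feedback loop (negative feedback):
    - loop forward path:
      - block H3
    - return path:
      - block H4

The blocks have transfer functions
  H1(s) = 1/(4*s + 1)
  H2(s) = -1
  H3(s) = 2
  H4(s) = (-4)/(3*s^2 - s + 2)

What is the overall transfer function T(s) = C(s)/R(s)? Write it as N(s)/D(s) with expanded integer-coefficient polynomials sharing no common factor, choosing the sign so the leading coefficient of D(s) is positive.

First reduce the diagram to T(s).

[1] apply the feedback formula to H1, H2 gives 1/(4*s)
[2] close the feedback loop around H3, H4 gives (6*s^2 - 2*s + 4)/(3*s^2 - s - 6)
[3] combine [H1/(1+H1*H2)], [H3/(1+H3*H4)] in series, giving the overall T(s)

Answer: (3*s^2 - s + 2)/(6*s^3 - 2*s^2 - 12*s)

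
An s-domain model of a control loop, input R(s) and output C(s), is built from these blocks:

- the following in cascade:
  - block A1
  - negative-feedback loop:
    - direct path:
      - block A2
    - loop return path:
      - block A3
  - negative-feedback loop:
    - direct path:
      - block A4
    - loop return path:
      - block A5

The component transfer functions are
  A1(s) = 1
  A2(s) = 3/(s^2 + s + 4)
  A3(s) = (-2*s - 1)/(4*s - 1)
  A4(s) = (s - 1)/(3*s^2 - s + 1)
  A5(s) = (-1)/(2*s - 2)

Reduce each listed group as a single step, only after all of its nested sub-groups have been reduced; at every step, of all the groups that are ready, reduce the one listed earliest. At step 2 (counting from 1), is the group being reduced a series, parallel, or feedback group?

Reducing step by step:

[1] feedback reduction of A2, A3
[2] close the feedback loop around A4, A5
[3] multiply A1, [A2/(1+A2*A3)], [A4/(1+A4*A5)] (series)
The group at step 2 is a feedback group.

Answer: feedback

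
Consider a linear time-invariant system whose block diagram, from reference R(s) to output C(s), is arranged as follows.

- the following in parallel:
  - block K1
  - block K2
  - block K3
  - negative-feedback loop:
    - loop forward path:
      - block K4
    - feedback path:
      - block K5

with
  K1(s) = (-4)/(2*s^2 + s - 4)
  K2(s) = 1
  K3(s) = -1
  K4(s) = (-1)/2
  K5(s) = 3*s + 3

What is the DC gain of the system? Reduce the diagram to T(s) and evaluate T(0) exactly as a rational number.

Step 1: reduce the feedback loop with forward K4 and return K5: 1/(3*s + 1)
Step 2: combine K1, K2, K3, [K4/(1+K4*K5)] in parallel: (2*s^2 - 11*s - 8)/(6*s^3 + 5*s^2 - 11*s - 4)
The step-2 result is T(s). Setting s = 0: T(0) = -8/(-4) = 2.

Answer: 2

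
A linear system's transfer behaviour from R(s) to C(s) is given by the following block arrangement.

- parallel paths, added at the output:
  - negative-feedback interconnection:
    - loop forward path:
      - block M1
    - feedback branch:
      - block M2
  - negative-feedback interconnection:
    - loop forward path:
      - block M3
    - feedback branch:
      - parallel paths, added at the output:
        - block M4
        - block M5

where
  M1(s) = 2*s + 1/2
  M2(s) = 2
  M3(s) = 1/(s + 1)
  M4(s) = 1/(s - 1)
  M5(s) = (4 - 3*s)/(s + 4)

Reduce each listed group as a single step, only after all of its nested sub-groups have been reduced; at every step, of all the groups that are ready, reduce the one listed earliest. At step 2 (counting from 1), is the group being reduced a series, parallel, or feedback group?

Reducing step by step:

Step 1. apply the feedback formula to M1, M2
Step 2. add M4, M5 (parallel)
Step 3. collapse the loop (M3 forward, (M4+M5) return)
Step 4. add [M1/(1+M1*M2)], [M3/(1+M3*(M4+M5))] (parallel)
At step 2 the group reduced is parallel.

Answer: parallel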